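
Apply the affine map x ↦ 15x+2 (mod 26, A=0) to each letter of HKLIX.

H(7): 15·7+2=107≡3 → D
K(10): 15·10+2=152≡22 → W
L(11): 15·11+2=167≡11 → L
I(8): 15·8+2=122≡18 → S
X(23): 15·23+2=347≡9 → J

DWLSJ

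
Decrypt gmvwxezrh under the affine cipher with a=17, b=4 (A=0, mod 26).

The inverse of 17 mod 26 is 23, since 17·23=391≡1. Apply D(y)=23·(y−4) mod 26:
g(6): 23·(6−4)=46≡20 → u
m(12): 23·(12−4)=184≡2 → c
v(21): 23·(21−4)=391≡1 → b
w(22): 23·(22−4)=414≡24 → y
x(23): 23·(23−4)=437≡21 → v
e(4): 23·(4−4)=0 → a
z(25): 23·(25−4)=483≡15 → p
r(17): 23·(17−4)=299≡13 → n
h(7): 23·(7−4)=69≡17 → r

ucbyvapnr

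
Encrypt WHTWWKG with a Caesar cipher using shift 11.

W(22): 22+11=33≡7 → H
H(7): 7+11=18 → S
T(19): 19+11=30≡4 → E
W(22): 22+11=33≡7 → H
W(22): 22+11=33≡7 → H
K(10): 10+11=21 → V
G(6): 6+11=17 → R

HSEHHVR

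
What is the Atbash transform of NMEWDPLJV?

MNVDWKOQE

N(13) → M(12)
M(12) → N(13)
E(4) → V(21)
W(22) → D(3)
D(3) → W(22)
P(15) → K(10)
L(11) → O(14)
J(9) → Q(16)
V(21) → E(4)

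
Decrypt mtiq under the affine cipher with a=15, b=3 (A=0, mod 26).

The inverse of 15 mod 26 is 7, since 15·7=105≡1. Apply D(y)=7·(y−3) mod 26:
m(12): 7·(12−3)=63≡11 → l
t(19): 7·(19−3)=112≡8 → i
i(8): 7·(8−3)=35≡9 → j
q(16): 7·(16−3)=91≡13 → n

lijn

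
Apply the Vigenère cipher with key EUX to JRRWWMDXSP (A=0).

NLOAQJHRPT

Repeat the key across the message: EUXEUXEUXE
J(9)+E(4): 13 → N
R(17)+U(20): 37≡11 → L
R(17)+X(23): 40≡14 → O
W(22)+E(4): 26≡0 → A
W(22)+U(20): 42≡16 → Q
M(12)+X(23): 35≡9 → J
D(3)+E(4): 7 → H
X(23)+U(20): 43≡17 → R
S(18)+X(23): 41≡15 → P
P(15)+E(4): 19 → T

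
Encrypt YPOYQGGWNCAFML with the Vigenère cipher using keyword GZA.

Repeat the key across the message: GZAGZAGZAGZAGZ
Y(24)+G(6): 30≡4 → E
P(15)+Z(25): 40≡14 → O
O(14)+A(0): 14 → O
Y(24)+G(6): 30≡4 → E
Q(16)+Z(25): 41≡15 → P
G(6)+A(0): 6 → G
G(6)+G(6): 12 → M
W(22)+Z(25): 47≡21 → V
N(13)+A(0): 13 → N
C(2)+G(6): 8 → I
A(0)+Z(25): 25 → Z
F(5)+A(0): 5 → F
M(12)+G(6): 18 → S
L(11)+Z(25): 36≡10 → K

EOOEPGMVNIZFSK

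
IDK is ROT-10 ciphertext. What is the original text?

I(8): 8−10=-2≡24 → Y
D(3): 3−10=-7≡19 → T
K(10): 10−10=0 → A

YTA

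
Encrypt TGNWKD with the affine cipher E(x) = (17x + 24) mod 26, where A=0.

JWLIMX

T(19): 17·19+24=347≡9 → J
G(6): 17·6+24=126≡22 → W
N(13): 17·13+24=245≡11 → L
W(22): 17·22+24=398≡8 → I
K(10): 17·10+24=194≡12 → M
D(3): 17·3+24=75≡23 → X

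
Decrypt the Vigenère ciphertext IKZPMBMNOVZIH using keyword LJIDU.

Repeat the key across the ciphertext: LJIDULJIDULJI
I(8)−L(11): -3≡23 → X
K(10)−J(9): 1 → B
Z(25)−I(8): 17 → R
P(15)−D(3): 12 → M
M(12)−U(20): -8≡18 → S
B(1)−L(11): -10≡16 → Q
M(12)−J(9): 3 → D
N(13)−I(8): 5 → F
O(14)−D(3): 11 → L
V(21)−U(20): 1 → B
Z(25)−L(11): 14 → O
I(8)−J(9): -1≡25 → Z
H(7)−I(8): -1≡25 → Z

XBRMSQDFLBOZZ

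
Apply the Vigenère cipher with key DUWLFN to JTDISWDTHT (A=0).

Repeat the key across the message: DUWLFNDUWL
J(9)+D(3): 12 → M
T(19)+U(20): 39≡13 → N
D(3)+W(22): 25 → Z
I(8)+L(11): 19 → T
S(18)+F(5): 23 → X
W(22)+N(13): 35≡9 → J
D(3)+D(3): 6 → G
T(19)+U(20): 39≡13 → N
H(7)+W(22): 29≡3 → D
T(19)+L(11): 30≡4 → E

MNZTXJGNDE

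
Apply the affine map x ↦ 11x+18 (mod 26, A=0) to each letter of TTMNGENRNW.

TTUFGKFXFA

T(19): 11·19+18=227≡19 → T
T(19): 11·19+18=227≡19 → T
M(12): 11·12+18=150≡20 → U
N(13): 11·13+18=161≡5 → F
G(6): 11·6+18=84≡6 → G
E(4): 11·4+18=62≡10 → K
N(13): 11·13+18=161≡5 → F
R(17): 11·17+18=205≡23 → X
N(13): 11·13+18=161≡5 → F
W(22): 11·22+18=260≡0 → A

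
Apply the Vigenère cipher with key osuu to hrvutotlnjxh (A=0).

vjpohgnfbbrb

Repeat the key across the message: osuuosuuosuu
h(7)+o(14): 21 → v
r(17)+s(18): 35≡9 → j
v(21)+u(20): 41≡15 → p
u(20)+u(20): 40≡14 → o
t(19)+o(14): 33≡7 → h
o(14)+s(18): 32≡6 → g
t(19)+u(20): 39≡13 → n
l(11)+u(20): 31≡5 → f
n(13)+o(14): 27≡1 → b
j(9)+s(18): 27≡1 → b
x(23)+u(20): 43≡17 → r
h(7)+u(20): 27≡1 → b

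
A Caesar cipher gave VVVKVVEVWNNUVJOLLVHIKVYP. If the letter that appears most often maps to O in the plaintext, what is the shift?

7

The most frequent ciphertext letter is V (appears 9 times).
V is position 21; O is position 14.
Shift = 7.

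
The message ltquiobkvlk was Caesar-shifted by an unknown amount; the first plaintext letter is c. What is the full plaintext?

From the crib: l(11)−c(2)=9, so the shift is 9.
Subtract 9 from each ciphertext letter:
l(11): 11−9=2 → c
t(19): 19−9=10 → k
q(16): 16−9=7 → h
u(20): 20−9=11 → l
i(8): 8−9=-1≡25 → z
o(14): 14−9=5 → f
b(1): 1−9=-8≡18 → s
k(10): 10−9=1 → b
v(21): 21−9=12 → m
l(11): 11−9=2 → c
k(10): 10−9=1 → b

ckhlzfsbmcb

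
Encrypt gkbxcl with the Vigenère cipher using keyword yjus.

Repeat the key across the message: yjusyj
g(6)+y(24): 30≡4 → e
k(10)+j(9): 19 → t
b(1)+u(20): 21 → v
x(23)+s(18): 41≡15 → p
c(2)+y(24): 26≡0 → a
l(11)+j(9): 20 → u

etvpau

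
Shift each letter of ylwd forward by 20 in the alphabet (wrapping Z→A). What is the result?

sfqx

y(24): 24+20=44≡18 → s
l(11): 11+20=31≡5 → f
w(22): 22+20=42≡16 → q
d(3): 3+20=23 → x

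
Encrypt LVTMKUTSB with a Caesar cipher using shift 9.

UECVTDCBK

L(11): 11+9=20 → U
V(21): 21+9=30≡4 → E
T(19): 19+9=28≡2 → C
M(12): 12+9=21 → V
K(10): 10+9=19 → T
U(20): 20+9=29≡3 → D
T(19): 19+9=28≡2 → C
S(18): 18+9=27≡1 → B
B(1): 1+9=10 → K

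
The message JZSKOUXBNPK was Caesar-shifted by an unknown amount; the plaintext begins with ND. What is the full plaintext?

NDWOSYBFRTO

From the crib: J(9)−N(13)=-4≡22, so the shift is 22.
Subtract 22 from each ciphertext letter:
J(9): 9−22=-13≡13 → N
Z(25): 25−22=3 → D
S(18): 18−22=-4≡22 → W
K(10): 10−22=-12≡14 → O
O(14): 14−22=-8≡18 → S
U(20): 20−22=-2≡24 → Y
X(23): 23−22=1 → B
B(1): 1−22=-21≡5 → F
N(13): 13−22=-9≡17 → R
P(15): 15−22=-7≡19 → T
K(10): 10−22=-12≡14 → O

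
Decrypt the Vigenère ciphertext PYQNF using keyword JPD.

GJNEQ

Repeat the key across the ciphertext: JPDJP
P(15)−J(9): 6 → G
Y(24)−P(15): 9 → J
Q(16)−D(3): 13 → N
N(13)−J(9): 4 → E
F(5)−P(15): -10≡16 → Q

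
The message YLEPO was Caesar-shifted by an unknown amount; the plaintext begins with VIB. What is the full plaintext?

VIBML

From the crib: Y(24)−V(21)=3, so the shift is 3.
Subtract 3 from each ciphertext letter:
Y(24): 24−3=21 → V
L(11): 11−3=8 → I
E(4): 4−3=1 → B
P(15): 15−3=12 → M
O(14): 14−3=11 → L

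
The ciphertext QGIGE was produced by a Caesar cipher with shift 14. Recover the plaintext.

Q(16): 16−14=2 → C
G(6): 6−14=-8≡18 → S
I(8): 8−14=-6≡20 → U
G(6): 6−14=-8≡18 → S
E(4): 4−14=-10≡16 → Q

CSUSQ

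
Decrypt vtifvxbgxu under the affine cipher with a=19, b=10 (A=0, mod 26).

The inverse of 19 mod 26 is 11, since 19·11=209≡1. Apply D(y)=11·(y−10) mod 26:
v(21): 11·(21−10)=121≡17 → r
t(19): 11·(19−10)=99≡21 → v
i(8): 11·(8−10)=-22≡4 → e
f(5): 11·(5−10)=-55≡23 → x
v(21): 11·(21−10)=121≡17 → r
x(23): 11·(23−10)=143≡13 → n
b(1): 11·(1−10)=-99≡5 → f
g(6): 11·(6−10)=-44≡8 → i
x(23): 11·(23−10)=143≡13 → n
u(20): 11·(20−10)=110≡6 → g

rvexrnfing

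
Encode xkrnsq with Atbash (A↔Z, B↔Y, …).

cpimhj

x(23) → c(2)
k(10) → p(15)
r(17) → i(8)
n(13) → m(12)
s(18) → h(7)
q(16) → j(9)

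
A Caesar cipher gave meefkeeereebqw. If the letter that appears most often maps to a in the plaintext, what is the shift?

4

The most frequent ciphertext letter is e (appears 7 times).
e is position 4; a is position 0.
Shift = 4.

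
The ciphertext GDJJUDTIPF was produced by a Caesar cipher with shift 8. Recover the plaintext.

YVBBMVLAHX

G(6): 6−8=-2≡24 → Y
D(3): 3−8=-5≡21 → V
J(9): 9−8=1 → B
J(9): 9−8=1 → B
U(20): 20−8=12 → M
D(3): 3−8=-5≡21 → V
T(19): 19−8=11 → L
I(8): 8−8=0 → A
P(15): 15−8=7 → H
F(5): 5−8=-3≡23 → X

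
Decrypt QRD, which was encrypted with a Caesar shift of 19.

XYK

Q(16): 16−19=-3≡23 → X
R(17): 17−19=-2≡24 → Y
D(3): 3−19=-16≡10 → K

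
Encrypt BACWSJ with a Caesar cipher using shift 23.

B(1): 1+23=24 → Y
A(0): 0+23=23 → X
C(2): 2+23=25 → Z
W(22): 22+23=45≡19 → T
S(18): 18+23=41≡15 → P
J(9): 9+23=32≡6 → G

YXZTPG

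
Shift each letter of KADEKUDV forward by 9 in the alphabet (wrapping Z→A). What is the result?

TJMNTDME

K(10): 10+9=19 → T
A(0): 0+9=9 → J
D(3): 3+9=12 → M
E(4): 4+9=13 → N
K(10): 10+9=19 → T
U(20): 20+9=29≡3 → D
D(3): 3+9=12 → M
V(21): 21+9=30≡4 → E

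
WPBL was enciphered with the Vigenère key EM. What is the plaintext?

SDXZ

Repeat the key across the ciphertext: EMEM
W(22)−E(4): 18 → S
P(15)−M(12): 3 → D
B(1)−E(4): -3≡23 → X
L(11)−M(12): -1≡25 → Z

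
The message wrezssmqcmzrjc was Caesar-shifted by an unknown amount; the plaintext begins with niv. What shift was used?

9

From the crib: w(22)−n(13)=9, so the shift is 9.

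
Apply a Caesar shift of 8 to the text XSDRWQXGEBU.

X(23): 23+8=31≡5 → F
S(18): 18+8=26≡0 → A
D(3): 3+8=11 → L
R(17): 17+8=25 → Z
W(22): 22+8=30≡4 → E
Q(16): 16+8=24 → Y
X(23): 23+8=31≡5 → F
G(6): 6+8=14 → O
E(4): 4+8=12 → M
B(1): 1+8=9 → J
U(20): 20+8=28≡2 → C

FALZEYFOMJC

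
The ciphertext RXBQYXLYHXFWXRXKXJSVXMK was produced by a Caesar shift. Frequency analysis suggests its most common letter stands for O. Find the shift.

9

The most frequent ciphertext letter is X (appears 7 times).
X is position 23; O is position 14.
Shift = 9.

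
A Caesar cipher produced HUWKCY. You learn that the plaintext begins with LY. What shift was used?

From the crib: H(7)−L(11)=-4≡22, so the shift is 22.

22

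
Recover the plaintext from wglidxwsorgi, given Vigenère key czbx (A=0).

uhklbyvvmsfl

Repeat the key across the ciphertext: czbxczbxczbx
w(22)−c(2): 20 → u
g(6)−z(25): -19≡7 → h
l(11)−b(1): 10 → k
i(8)−x(23): -15≡11 → l
d(3)−c(2): 1 → b
x(23)−z(25): -2≡24 → y
w(22)−b(1): 21 → v
s(18)−x(23): -5≡21 → v
o(14)−c(2): 12 → m
r(17)−z(25): -8≡18 → s
g(6)−b(1): 5 → f
i(8)−x(23): -15≡11 → l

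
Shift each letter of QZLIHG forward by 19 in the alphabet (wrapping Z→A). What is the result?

JSEBAZ

Q(16): 16+19=35≡9 → J
Z(25): 25+19=44≡18 → S
L(11): 11+19=30≡4 → E
I(8): 8+19=27≡1 → B
H(7): 7+19=26≡0 → A
G(6): 6+19=25 → Z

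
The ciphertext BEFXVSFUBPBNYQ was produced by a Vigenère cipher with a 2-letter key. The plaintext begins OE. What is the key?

NA

Subtract each crib letter from the matching ciphertext letter (mod 26):
B(1)−O(14)=-13≡13 → N
E(4)−E(4)=0 → A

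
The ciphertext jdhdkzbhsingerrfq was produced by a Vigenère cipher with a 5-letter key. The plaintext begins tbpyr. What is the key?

Subtract each crib letter from the matching ciphertext letter (mod 26):
j(9)−t(19)=-10≡16 → q
d(3)−b(1)=2 → c
h(7)−p(15)=-8≡18 → s
d(3)−y(24)=-21≡5 → f
k(10)−r(17)=-7≡19 → t

qcsft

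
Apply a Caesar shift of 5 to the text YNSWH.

Y(24): 24+5=29≡3 → D
N(13): 13+5=18 → S
S(18): 18+5=23 → X
W(22): 22+5=27≡1 → B
H(7): 7+5=12 → M

DSXBM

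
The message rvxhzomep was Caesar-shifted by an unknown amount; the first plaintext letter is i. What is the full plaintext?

From the crib: r(17)−i(8)=9, so the shift is 9.
Subtract 9 from each ciphertext letter:
r(17): 17−9=8 → i
v(21): 21−9=12 → m
x(23): 23−9=14 → o
h(7): 7−9=-2≡24 → y
z(25): 25−9=16 → q
o(14): 14−9=5 → f
m(12): 12−9=3 → d
e(4): 4−9=-5≡21 → v
p(15): 15−9=6 → g

imoyqfdvg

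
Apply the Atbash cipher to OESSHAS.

O(14) → L(11)
E(4) → V(21)
S(18) → H(7)
S(18) → H(7)
H(7) → S(18)
A(0) → Z(25)
S(18) → H(7)

LVHHSZH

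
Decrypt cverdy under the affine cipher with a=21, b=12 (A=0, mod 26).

The inverse of 21 mod 26 is 5, since 21·5=105≡1. Apply D(y)=5·(y−12) mod 26:
c(2): 5·(2−12)=-50≡2 → c
v(21): 5·(21−12)=45≡19 → t
e(4): 5·(4−12)=-40≡12 → m
r(17): 5·(17−12)=25 → z
d(3): 5·(3−12)=-45≡7 → h
y(24): 5·(24−12)=60≡8 → i

ctmzhi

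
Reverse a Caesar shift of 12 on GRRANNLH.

G(6): 6−12=-6≡20 → U
R(17): 17−12=5 → F
R(17): 17−12=5 → F
A(0): 0−12=-12≡14 → O
N(13): 13−12=1 → B
N(13): 13−12=1 → B
L(11): 11−12=-1≡25 → Z
H(7): 7−12=-5≡21 → V

UFFOBBZV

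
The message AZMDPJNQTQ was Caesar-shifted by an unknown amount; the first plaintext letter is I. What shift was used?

From the crib: A(0)−I(8)=-8≡18, so the shift is 18.

18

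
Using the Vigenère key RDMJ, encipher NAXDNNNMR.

Repeat the key across the message: RDMJRDMJR
N(13)+R(17): 30≡4 → E
A(0)+D(3): 3 → D
X(23)+M(12): 35≡9 → J
D(3)+J(9): 12 → M
N(13)+R(17): 30≡4 → E
N(13)+D(3): 16 → Q
N(13)+M(12): 25 → Z
M(12)+J(9): 21 → V
R(17)+R(17): 34≡8 → I

EDJMEQZVI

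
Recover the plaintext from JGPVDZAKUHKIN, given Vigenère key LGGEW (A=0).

YAJRHOUEQLZCH

Repeat the key across the ciphertext: LGGEWLGGEWLGG
J(9)−L(11): -2≡24 → Y
G(6)−G(6): 0 → A
P(15)−G(6): 9 → J
V(21)−E(4): 17 → R
D(3)−W(22): -19≡7 → H
Z(25)−L(11): 14 → O
A(0)−G(6): -6≡20 → U
K(10)−G(6): 4 → E
U(20)−E(4): 16 → Q
H(7)−W(22): -15≡11 → L
K(10)−L(11): -1≡25 → Z
I(8)−G(6): 2 → C
N(13)−G(6): 7 → H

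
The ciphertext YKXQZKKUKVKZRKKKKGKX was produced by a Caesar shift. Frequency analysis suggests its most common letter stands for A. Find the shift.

The most frequent ciphertext letter is K (appears 10 times).
K is position 10; A is position 0.
Shift = 10.

10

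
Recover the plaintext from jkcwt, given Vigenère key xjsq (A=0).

mbkgw

Repeat the key across the ciphertext: xjsqx
j(9)−x(23): -14≡12 → m
k(10)−j(9): 1 → b
c(2)−s(18): -16≡10 → k
w(22)−q(16): 6 → g
t(19)−x(23): -4≡22 → w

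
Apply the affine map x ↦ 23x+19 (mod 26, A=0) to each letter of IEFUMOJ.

VHELJDS

I(8): 23·8+19=203≡21 → V
E(4): 23·4+19=111≡7 → H
F(5): 23·5+19=134≡4 → E
U(20): 23·20+19=479≡11 → L
M(12): 23·12+19=295≡9 → J
O(14): 23·14+19=341≡3 → D
J(9): 23·9+19=226≡18 → S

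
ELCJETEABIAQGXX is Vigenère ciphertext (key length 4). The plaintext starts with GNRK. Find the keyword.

YYLZ

Subtract each crib letter from the matching ciphertext letter (mod 26):
E(4)−G(6)=-2≡24 → Y
L(11)−N(13)=-2≡24 → Y
C(2)−R(17)=-15≡11 → L
J(9)−K(10)=-1≡25 → Z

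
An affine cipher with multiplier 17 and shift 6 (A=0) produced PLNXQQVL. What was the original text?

The inverse of 17 mod 26 is 23, since 17·23=391≡1. Apply D(y)=23·(y−6) mod 26:
P(15): 23·(15−6)=207≡25 → Z
L(11): 23·(11−6)=115≡11 → L
N(13): 23·(13−6)=161≡5 → F
X(23): 23·(23−6)=391≡1 → B
Q(16): 23·(16−6)=230≡22 → W
Q(16): 23·(16−6)=230≡22 → W
V(21): 23·(21−6)=345≡7 → H
L(11): 23·(11−6)=115≡11 → L

ZLFBWWHL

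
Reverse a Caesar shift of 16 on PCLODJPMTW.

P(15): 15−16=-1≡25 → Z
C(2): 2−16=-14≡12 → M
L(11): 11−16=-5≡21 → V
O(14): 14−16=-2≡24 → Y
D(3): 3−16=-13≡13 → N
J(9): 9−16=-7≡19 → T
P(15): 15−16=-1≡25 → Z
M(12): 12−16=-4≡22 → W
T(19): 19−16=3 → D
W(22): 22−16=6 → G

ZMVYNTZWDG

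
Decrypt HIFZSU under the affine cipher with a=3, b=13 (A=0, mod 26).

The inverse of 3 mod 26 is 9, since 3·9=27≡1. Apply D(y)=9·(y−13) mod 26:
H(7): 9·(7−13)=-54≡24 → Y
I(8): 9·(8−13)=-45≡7 → H
F(5): 9·(5−13)=-72≡6 → G
Z(25): 9·(25−13)=108≡4 → E
S(18): 9·(18−13)=45≡19 → T
U(20): 9·(20−13)=63≡11 → L

YHGETL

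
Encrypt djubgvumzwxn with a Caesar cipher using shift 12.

d(3): 3+12=15 → p
j(9): 9+12=21 → v
u(20): 20+12=32≡6 → g
b(1): 1+12=13 → n
g(6): 6+12=18 → s
v(21): 21+12=33≡7 → h
u(20): 20+12=32≡6 → g
m(12): 12+12=24 → y
z(25): 25+12=37≡11 → l
w(22): 22+12=34≡8 → i
x(23): 23+12=35≡9 → j
n(13): 13+12=25 → z

pvgnshgylijz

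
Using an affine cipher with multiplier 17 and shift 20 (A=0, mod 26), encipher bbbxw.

lllve

b(1): 17·1+20=37≡11 → l
b(1): 17·1+20=37≡11 → l
b(1): 17·1+20=37≡11 → l
x(23): 17·23+20=411≡21 → v
w(22): 17·22+20=394≡4 → e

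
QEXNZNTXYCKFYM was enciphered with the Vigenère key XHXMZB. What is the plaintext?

TXABAMWQBQLEBF

Repeat the key across the ciphertext: XHXMZBXHXMZBXH
Q(16)−X(23): -7≡19 → T
E(4)−H(7): -3≡23 → X
X(23)−X(23): 0 → A
N(13)−M(12): 1 → B
Z(25)−Z(25): 0 → A
N(13)−B(1): 12 → M
T(19)−X(23): -4≡22 → W
X(23)−H(7): 16 → Q
Y(24)−X(23): 1 → B
C(2)−M(12): -10≡16 → Q
K(10)−Z(25): -15≡11 → L
F(5)−B(1): 4 → E
Y(24)−X(23): 1 → B
M(12)−H(7): 5 → F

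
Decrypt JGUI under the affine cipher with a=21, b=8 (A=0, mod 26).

The inverse of 21 mod 26 is 5, since 21·5=105≡1. Apply D(y)=5·(y−8) mod 26:
J(9): 5·(9−8)=5 → F
G(6): 5·(6−8)=-10≡16 → Q
U(20): 5·(20−8)=60≡8 → I
I(8): 5·(8−8)=0 → A

FQIA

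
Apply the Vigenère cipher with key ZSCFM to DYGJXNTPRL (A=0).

CQIOJMLRWX

Repeat the key across the message: ZSCFMZSCFM
D(3)+Z(25): 28≡2 → C
Y(24)+S(18): 42≡16 → Q
G(6)+C(2): 8 → I
J(9)+F(5): 14 → O
X(23)+M(12): 35≡9 → J
N(13)+Z(25): 38≡12 → M
T(19)+S(18): 37≡11 → L
P(15)+C(2): 17 → R
R(17)+F(5): 22 → W
L(11)+M(12): 23 → X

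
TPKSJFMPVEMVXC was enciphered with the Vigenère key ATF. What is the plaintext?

Repeat the key across the ciphertext: ATFATFATFATFAT
T(19)−A(0): 19 → T
P(15)−T(19): -4≡22 → W
K(10)−F(5): 5 → F
S(18)−A(0): 18 → S
J(9)−T(19): -10≡16 → Q
F(5)−F(5): 0 → A
M(12)−A(0): 12 → M
P(15)−T(19): -4≡22 → W
V(21)−F(5): 16 → Q
E(4)−A(0): 4 → E
M(12)−T(19): -7≡19 → T
V(21)−F(5): 16 → Q
X(23)−A(0): 23 → X
C(2)−T(19): -17≡9 → J

TWFSQAMWQETQXJ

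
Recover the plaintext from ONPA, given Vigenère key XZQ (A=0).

ROZD

Repeat the key across the ciphertext: XZQX
O(14)−X(23): -9≡17 → R
N(13)−Z(25): -12≡14 → O
P(15)−Q(16): -1≡25 → Z
A(0)−X(23): -23≡3 → D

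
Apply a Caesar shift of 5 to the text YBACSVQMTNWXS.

Y(24): 24+5=29≡3 → D
B(1): 1+5=6 → G
A(0): 0+5=5 → F
C(2): 2+5=7 → H
S(18): 18+5=23 → X
V(21): 21+5=26≡0 → A
Q(16): 16+5=21 → V
M(12): 12+5=17 → R
T(19): 19+5=24 → Y
N(13): 13+5=18 → S
W(22): 22+5=27≡1 → B
X(23): 23+5=28≡2 → C
S(18): 18+5=23 → X

DGFHXAVRYSBCX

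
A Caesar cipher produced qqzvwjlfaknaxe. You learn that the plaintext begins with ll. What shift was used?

5

From the crib: q(16)−l(11)=5, so the shift is 5.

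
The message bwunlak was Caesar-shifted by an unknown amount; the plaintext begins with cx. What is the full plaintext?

cxvombl

From the crib: b(1)−c(2)=-1≡25, so the shift is 25.
Subtract 25 from each ciphertext letter:
b(1): 1−25=-24≡2 → c
w(22): 22−25=-3≡23 → x
u(20): 20−25=-5≡21 → v
n(13): 13−25=-12≡14 → o
l(11): 11−25=-14≡12 → m
a(0): 0−25=-25≡1 → b
k(10): 10−25=-15≡11 → l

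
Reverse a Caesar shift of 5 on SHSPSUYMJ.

S(18): 18−5=13 → N
H(7): 7−5=2 → C
S(18): 18−5=13 → N
P(15): 15−5=10 → K
S(18): 18−5=13 → N
U(20): 20−5=15 → P
Y(24): 24−5=19 → T
M(12): 12−5=7 → H
J(9): 9−5=4 → E

NCNKNPTHE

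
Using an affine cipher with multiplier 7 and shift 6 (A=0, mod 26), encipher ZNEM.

ZTIM

Z(25): 7·25+6=181≡25 → Z
N(13): 7·13+6=97≡19 → T
E(4): 7·4+6=34≡8 → I
M(12): 7·12+6=90≡12 → M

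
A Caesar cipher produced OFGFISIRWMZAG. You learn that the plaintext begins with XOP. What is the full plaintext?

From the crib: O(14)−X(23)=-9≡17, so the shift is 17.
Subtract 17 from each ciphertext letter:
O(14): 14−17=-3≡23 → X
F(5): 5−17=-12≡14 → O
G(6): 6−17=-11≡15 → P
F(5): 5−17=-12≡14 → O
I(8): 8−17=-9≡17 → R
S(18): 18−17=1 → B
I(8): 8−17=-9≡17 → R
R(17): 17−17=0 → A
W(22): 22−17=5 → F
M(12): 12−17=-5≡21 → V
Z(25): 25−17=8 → I
A(0): 0−17=-17≡9 → J
G(6): 6−17=-11≡15 → P

XOPORBRAFVIJP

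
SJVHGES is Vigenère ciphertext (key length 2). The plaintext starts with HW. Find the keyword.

LN

Subtract each crib letter from the matching ciphertext letter (mod 26):
S(18)−H(7)=11 → L
J(9)−W(22)=-13≡13 → N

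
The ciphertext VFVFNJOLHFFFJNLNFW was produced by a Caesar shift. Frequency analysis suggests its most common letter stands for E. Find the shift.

The most frequent ciphertext letter is F (appears 6 times).
F is position 5; E is position 4.
Shift = 1.

1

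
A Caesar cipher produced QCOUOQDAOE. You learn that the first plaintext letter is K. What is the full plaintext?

KWIOIKXUIY

From the crib: Q(16)−K(10)=6, so the shift is 6.
Subtract 6 from each ciphertext letter:
Q(16): 16−6=10 → K
C(2): 2−6=-4≡22 → W
O(14): 14−6=8 → I
U(20): 20−6=14 → O
O(14): 14−6=8 → I
Q(16): 16−6=10 → K
D(3): 3−6=-3≡23 → X
A(0): 0−6=-6≡20 → U
O(14): 14−6=8 → I
E(4): 4−6=-2≡24 → Y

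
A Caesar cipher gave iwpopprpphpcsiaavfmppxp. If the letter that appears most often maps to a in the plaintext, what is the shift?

15

The most frequent ciphertext letter is p (appears 9 times).
p is position 15; a is position 0.
Shift = 15.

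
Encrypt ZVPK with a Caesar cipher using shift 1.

AWQL

Z(25): 25+1=26≡0 → A
V(21): 21+1=22 → W
P(15): 15+1=16 → Q
K(10): 10+1=11 → L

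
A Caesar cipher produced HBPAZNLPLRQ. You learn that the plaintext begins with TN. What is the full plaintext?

TNBMLZXBXDC

From the crib: H(7)−T(19)=-12≡14, so the shift is 14.
Subtract 14 from each ciphertext letter:
H(7): 7−14=-7≡19 → T
B(1): 1−14=-13≡13 → N
P(15): 15−14=1 → B
A(0): 0−14=-14≡12 → M
Z(25): 25−14=11 → L
N(13): 13−14=-1≡25 → Z
L(11): 11−14=-3≡23 → X
P(15): 15−14=1 → B
L(11): 11−14=-3≡23 → X
R(17): 17−14=3 → D
Q(16): 16−14=2 → C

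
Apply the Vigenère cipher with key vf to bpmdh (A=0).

Repeat the key across the message: vfvfv
b(1)+v(21): 22 → w
p(15)+f(5): 20 → u
m(12)+v(21): 33≡7 → h
d(3)+f(5): 8 → i
h(7)+v(21): 28≡2 → c

wuhic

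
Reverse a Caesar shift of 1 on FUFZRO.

F(5): 5−1=4 → E
U(20): 20−1=19 → T
F(5): 5−1=4 → E
Z(25): 25−1=24 → Y
R(17): 17−1=16 → Q
O(14): 14−1=13 → N

ETEYQN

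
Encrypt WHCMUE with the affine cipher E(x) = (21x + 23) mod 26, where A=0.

W(22): 21·22+23=485≡17 → R
H(7): 21·7+23=170≡14 → O
C(2): 21·2+23=65≡13 → N
M(12): 21·12+23=275≡15 → P
U(20): 21·20+23=443≡1 → B
E(4): 21·4+23=107≡3 → D

RONPBD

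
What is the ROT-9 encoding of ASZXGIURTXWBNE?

JBIGPRDACGFKWN

A(0): 0+9=9 → J
S(18): 18+9=27≡1 → B
Z(25): 25+9=34≡8 → I
X(23): 23+9=32≡6 → G
G(6): 6+9=15 → P
I(8): 8+9=17 → R
U(20): 20+9=29≡3 → D
R(17): 17+9=26≡0 → A
T(19): 19+9=28≡2 → C
X(23): 23+9=32≡6 → G
W(22): 22+9=31≡5 → F
B(1): 1+9=10 → K
N(13): 13+9=22 → W
E(4): 4+9=13 → N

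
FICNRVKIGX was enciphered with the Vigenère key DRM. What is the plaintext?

CRQKAJHRUU

Repeat the key across the ciphertext: DRMDRMDRMD
F(5)−D(3): 2 → C
I(8)−R(17): -9≡17 → R
C(2)−M(12): -10≡16 → Q
N(13)−D(3): 10 → K
R(17)−R(17): 0 → A
V(21)−M(12): 9 → J
K(10)−D(3): 7 → H
I(8)−R(17): -9≡17 → R
G(6)−M(12): -6≡20 → U
X(23)−D(3): 20 → U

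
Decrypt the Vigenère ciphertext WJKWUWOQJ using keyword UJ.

Repeat the key across the ciphertext: UJUJUJUJU
W(22)−U(20): 2 → C
J(9)−J(9): 0 → A
K(10)−U(20): -10≡16 → Q
W(22)−J(9): 13 → N
U(20)−U(20): 0 → A
W(22)−J(9): 13 → N
O(14)−U(20): -6≡20 → U
Q(16)−J(9): 7 → H
J(9)−U(20): -11≡15 → P

CAQNANUHP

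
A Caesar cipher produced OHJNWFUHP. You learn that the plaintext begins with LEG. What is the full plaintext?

From the crib: O(14)−L(11)=3, so the shift is 3.
Subtract 3 from each ciphertext letter:
O(14): 14−3=11 → L
H(7): 7−3=4 → E
J(9): 9−3=6 → G
N(13): 13−3=10 → K
W(22): 22−3=19 → T
F(5): 5−3=2 → C
U(20): 20−3=17 → R
H(7): 7−3=4 → E
P(15): 15−3=12 → M

LEGKTCREM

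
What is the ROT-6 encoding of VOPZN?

BUVFT

V(21): 21+6=27≡1 → B
O(14): 14+6=20 → U
P(15): 15+6=21 → V
Z(25): 25+6=31≡5 → F
N(13): 13+6=19 → T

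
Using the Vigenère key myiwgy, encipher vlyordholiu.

Repeat the key across the message: myiwgymyiwg
v(21)+m(12): 33≡7 → h
l(11)+y(24): 35≡9 → j
y(24)+i(8): 32≡6 → g
o(14)+w(22): 36≡10 → k
r(17)+g(6): 23 → x
d(3)+y(24): 27≡1 → b
h(7)+m(12): 19 → t
o(14)+y(24): 38≡12 → m
l(11)+i(8): 19 → t
i(8)+w(22): 30≡4 → e
u(20)+g(6): 26≡0 → a

hjgkxbtmtea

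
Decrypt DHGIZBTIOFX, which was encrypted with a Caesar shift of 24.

FJIKBDVKQHZ

D(3): 3−24=-21≡5 → F
H(7): 7−24=-17≡9 → J
G(6): 6−24=-18≡8 → I
I(8): 8−24=-16≡10 → K
Z(25): 25−24=1 → B
B(1): 1−24=-23≡3 → D
T(19): 19−24=-5≡21 → V
I(8): 8−24=-16≡10 → K
O(14): 14−24=-10≡16 → Q
F(5): 5−24=-19≡7 → H
X(23): 23−24=-1≡25 → Z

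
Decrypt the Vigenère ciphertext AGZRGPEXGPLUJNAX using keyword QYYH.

Repeat the key across the ciphertext: QYYHQYYHQYYHQYYH
A(0)−Q(16): -16≡10 → K
G(6)−Y(24): -18≡8 → I
Z(25)−Y(24): 1 → B
R(17)−H(7): 10 → K
G(6)−Q(16): -10≡16 → Q
P(15)−Y(24): -9≡17 → R
E(4)−Y(24): -20≡6 → G
X(23)−H(7): 16 → Q
G(6)−Q(16): -10≡16 → Q
P(15)−Y(24): -9≡17 → R
L(11)−Y(24): -13≡13 → N
U(20)−H(7): 13 → N
J(9)−Q(16): -7≡19 → T
N(13)−Y(24): -11≡15 → P
A(0)−Y(24): -24≡2 → C
X(23)−H(7): 16 → Q

KIBKQRGQQRNNTPCQ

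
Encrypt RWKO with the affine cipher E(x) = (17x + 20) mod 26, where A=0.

XEIY

R(17): 17·17+20=309≡23 → X
W(22): 17·22+20=394≡4 → E
K(10): 17·10+20=190≡8 → I
O(14): 17·14+20=258≡24 → Y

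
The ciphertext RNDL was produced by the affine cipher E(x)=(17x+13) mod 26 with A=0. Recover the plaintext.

OAEG

The inverse of 17 mod 26 is 23, since 17·23=391≡1. Apply D(y)=23·(y−13) mod 26:
R(17): 23·(17−13)=92≡14 → O
N(13): 23·(13−13)=0 → A
D(3): 23·(3−13)=-230≡4 → E
L(11): 23·(11−13)=-46≡6 → G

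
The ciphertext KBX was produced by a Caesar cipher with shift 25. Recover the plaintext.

K(10): 10−25=-15≡11 → L
B(1): 1−25=-24≡2 → C
X(23): 23−25=-2≡24 → Y

LCY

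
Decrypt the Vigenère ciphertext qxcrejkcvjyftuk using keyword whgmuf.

uqwfkeovpxeaxne

Repeat the key across the ciphertext: whgmufwhgmufwhg
q(16)−w(22): -6≡20 → u
x(23)−h(7): 16 → q
c(2)−g(6): -4≡22 → w
r(17)−m(12): 5 → f
e(4)−u(20): -16≡10 → k
j(9)−f(5): 4 → e
k(10)−w(22): -12≡14 → o
c(2)−h(7): -5≡21 → v
v(21)−g(6): 15 → p
j(9)−m(12): -3≡23 → x
y(24)−u(20): 4 → e
f(5)−f(5): 0 → a
t(19)−w(22): -3≡23 → x
u(20)−h(7): 13 → n
k(10)−g(6): 4 → e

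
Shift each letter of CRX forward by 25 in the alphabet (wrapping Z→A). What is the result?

C(2): 2+25=27≡1 → B
R(17): 17+25=42≡16 → Q
X(23): 23+25=48≡22 → W

BQW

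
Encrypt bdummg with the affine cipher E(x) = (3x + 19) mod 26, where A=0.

wcbddl

b(1): 3·1+19=22 → w
d(3): 3·3+19=28≡2 → c
u(20): 3·20+19=79≡1 → b
m(12): 3·12+19=55≡3 → d
m(12): 3·12+19=55≡3 → d
g(6): 3·6+19=37≡11 → l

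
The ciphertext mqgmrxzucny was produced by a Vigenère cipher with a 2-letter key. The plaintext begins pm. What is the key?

xe

Subtract each crib letter from the matching ciphertext letter (mod 26):
m(12)−p(15)=-3≡23 → x
q(16)−m(12)=4 → e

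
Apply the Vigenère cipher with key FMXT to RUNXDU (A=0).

Repeat the key across the message: FMXTFM
R(17)+F(5): 22 → W
U(20)+M(12): 32≡6 → G
N(13)+X(23): 36≡10 → K
X(23)+T(19): 42≡16 → Q
D(3)+F(5): 8 → I
U(20)+M(12): 32≡6 → G

WGKQIG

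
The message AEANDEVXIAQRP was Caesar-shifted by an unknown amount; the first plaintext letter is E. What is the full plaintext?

From the crib: A(0)−E(4)=-4≡22, so the shift is 22.
Subtract 22 from each ciphertext letter:
A(0): 0−22=-22≡4 → E
E(4): 4−22=-18≡8 → I
A(0): 0−22=-22≡4 → E
N(13): 13−22=-9≡17 → R
D(3): 3−22=-19≡7 → H
E(4): 4−22=-18≡8 → I
V(21): 21−22=-1≡25 → Z
X(23): 23−22=1 → B
I(8): 8−22=-14≡12 → M
A(0): 0−22=-22≡4 → E
Q(16): 16−22=-6≡20 → U
R(17): 17−22=-5≡21 → V
P(15): 15−22=-7≡19 → T

EIERHIZBMEUVT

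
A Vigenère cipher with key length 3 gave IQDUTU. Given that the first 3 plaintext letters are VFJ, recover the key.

NLU

Subtract each crib letter from the matching ciphertext letter (mod 26):
I(8)−V(21)=-13≡13 → N
Q(16)−F(5)=11 → L
D(3)−J(9)=-6≡20 → U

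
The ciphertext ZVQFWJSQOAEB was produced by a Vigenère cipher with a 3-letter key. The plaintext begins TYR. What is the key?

Subtract each crib letter from the matching ciphertext letter (mod 26):
Z(25)−T(19)=6 → G
V(21)−Y(24)=-3≡23 → X
Q(16)−R(17)=-1≡25 → Z

GXZ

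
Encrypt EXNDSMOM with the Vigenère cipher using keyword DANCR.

HXAFJPOZ

Repeat the key across the message: DANCRDAN
E(4)+D(3): 7 → H
X(23)+A(0): 23 → X
N(13)+N(13): 26≡0 → A
D(3)+C(2): 5 → F
S(18)+R(17): 35≡9 → J
M(12)+D(3): 15 → P
O(14)+A(0): 14 → O
M(12)+N(13): 25 → Z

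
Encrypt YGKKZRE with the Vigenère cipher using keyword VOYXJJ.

Repeat the key across the message: VOYXJJV
Y(24)+V(21): 45≡19 → T
G(6)+O(14): 20 → U
K(10)+Y(24): 34≡8 → I
K(10)+X(23): 33≡7 → H
Z(25)+J(9): 34≡8 → I
R(17)+J(9): 26≡0 → A
E(4)+V(21): 25 → Z

TUIHIAZ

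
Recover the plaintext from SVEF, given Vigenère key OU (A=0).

Repeat the key across the ciphertext: OUOU
S(18)−O(14): 4 → E
V(21)−U(20): 1 → B
E(4)−O(14): -10≡16 → Q
F(5)−U(20): -15≡11 → L

EBQL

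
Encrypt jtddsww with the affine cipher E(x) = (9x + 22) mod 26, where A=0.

zlxxcmm

j(9): 9·9+22=103≡25 → z
t(19): 9·19+22=193≡11 → l
d(3): 9·3+22=49≡23 → x
d(3): 9·3+22=49≡23 → x
s(18): 9·18+22=184≡2 → c
w(22): 9·22+22=220≡12 → m
w(22): 9·22+22=220≡12 → m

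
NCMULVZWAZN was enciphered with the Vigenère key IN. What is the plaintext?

Repeat the key across the ciphertext: INININININI
N(13)−I(8): 5 → F
C(2)−N(13): -11≡15 → P
M(12)−I(8): 4 → E
U(20)−N(13): 7 → H
L(11)−I(8): 3 → D
V(21)−N(13): 8 → I
Z(25)−I(8): 17 → R
W(22)−N(13): 9 → J
A(0)−I(8): -8≡18 → S
Z(25)−N(13): 12 → M
N(13)−I(8): 5 → F

FPEHDIRJSMF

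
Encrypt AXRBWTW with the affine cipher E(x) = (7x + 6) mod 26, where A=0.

A(0): 7·0+6=6 → G
X(23): 7·23+6=167≡11 → L
R(17): 7·17+6=125≡21 → V
B(1): 7·1+6=13 → N
W(22): 7·22+6=160≡4 → E
T(19): 7·19+6=139≡9 → J
W(22): 7·22+6=160≡4 → E

GLVNEJE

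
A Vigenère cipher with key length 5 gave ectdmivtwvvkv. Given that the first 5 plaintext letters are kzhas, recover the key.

udmdu

Subtract each crib letter from the matching ciphertext letter (mod 26):
e(4)−k(10)=-6≡20 → u
c(2)−z(25)=-23≡3 → d
t(19)−h(7)=12 → m
d(3)−a(0)=3 → d
m(12)−s(18)=-6≡20 → u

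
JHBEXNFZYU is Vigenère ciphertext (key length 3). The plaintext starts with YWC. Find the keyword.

LLZ

Subtract each crib letter from the matching ciphertext letter (mod 26):
J(9)−Y(24)=-15≡11 → L
H(7)−W(22)=-15≡11 → L
B(1)−C(2)=-1≡25 → Z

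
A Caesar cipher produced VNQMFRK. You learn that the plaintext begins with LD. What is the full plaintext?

LDGCVHA

From the crib: V(21)−L(11)=10, so the shift is 10.
Subtract 10 from each ciphertext letter:
V(21): 21−10=11 → L
N(13): 13−10=3 → D
Q(16): 16−10=6 → G
M(12): 12−10=2 → C
F(5): 5−10=-5≡21 → V
R(17): 17−10=7 → H
K(10): 10−10=0 → A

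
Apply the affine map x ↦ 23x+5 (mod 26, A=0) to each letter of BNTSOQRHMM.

B(1): 23·1+5=28≡2 → C
N(13): 23·13+5=304≡18 → S
T(19): 23·19+5=442≡0 → A
S(18): 23·18+5=419≡3 → D
O(14): 23·14+5=327≡15 → P
Q(16): 23·16+5=373≡9 → J
R(17): 23·17+5=396≡6 → G
H(7): 23·7+5=166≡10 → K
M(12): 23·12+5=281≡21 → V
M(12): 23·12+5=281≡21 → V

CSADPJGKVV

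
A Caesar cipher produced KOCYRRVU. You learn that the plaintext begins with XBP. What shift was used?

13

From the crib: K(10)−X(23)=-13≡13, so the shift is 13.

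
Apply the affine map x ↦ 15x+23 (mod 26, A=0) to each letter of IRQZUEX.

I(8): 15·8+23=143≡13 → N
R(17): 15·17+23=278≡18 → S
Q(16): 15·16+23=263≡3 → D
Z(25): 15·25+23=398≡8 → I
U(20): 15·20+23=323≡11 → L
E(4): 15·4+23=83≡5 → F
X(23): 15·23+23=368≡4 → E

NSDILFE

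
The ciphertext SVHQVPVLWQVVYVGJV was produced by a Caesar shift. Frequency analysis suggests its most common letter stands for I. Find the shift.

13

The most frequent ciphertext letter is V (appears 7 times).
V is position 21; I is position 8.
Shift = 13.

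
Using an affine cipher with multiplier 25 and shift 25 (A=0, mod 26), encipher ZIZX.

ARAC

Z(25): 25·25+25=650≡0 → A
I(8): 25·8+25=225≡17 → R
Z(25): 25·25+25=650≡0 → A
X(23): 25·23+25=600≡2 → C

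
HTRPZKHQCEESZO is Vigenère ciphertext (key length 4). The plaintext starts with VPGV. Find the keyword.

MELU

Subtract each crib letter from the matching ciphertext letter (mod 26):
H(7)−V(21)=-14≡12 → M
T(19)−P(15)=4 → E
R(17)−G(6)=11 → L
P(15)−V(21)=-6≡20 → U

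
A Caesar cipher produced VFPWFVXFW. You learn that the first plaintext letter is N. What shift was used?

From the crib: V(21)−N(13)=8, so the shift is 8.

8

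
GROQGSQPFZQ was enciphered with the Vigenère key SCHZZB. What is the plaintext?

OPHRHRYNYAR

Repeat the key across the ciphertext: SCHZZBSCHZZ
G(6)−S(18): -12≡14 → O
R(17)−C(2): 15 → P
O(14)−H(7): 7 → H
Q(16)−Z(25): -9≡17 → R
G(6)−Z(25): -19≡7 → H
S(18)−B(1): 17 → R
Q(16)−S(18): -2≡24 → Y
P(15)−C(2): 13 → N
F(5)−H(7): -2≡24 → Y
Z(25)−Z(25): 0 → A
Q(16)−Z(25): -9≡17 → R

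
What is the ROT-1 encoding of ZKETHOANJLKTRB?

ALFUIPBOKMLUSC

Z(25): 25+1=26≡0 → A
K(10): 10+1=11 → L
E(4): 4+1=5 → F
T(19): 19+1=20 → U
H(7): 7+1=8 → I
O(14): 14+1=15 → P
A(0): 0+1=1 → B
N(13): 13+1=14 → O
J(9): 9+1=10 → K
L(11): 11+1=12 → M
K(10): 10+1=11 → L
T(19): 19+1=20 → U
R(17): 17+1=18 → S
B(1): 1+1=2 → C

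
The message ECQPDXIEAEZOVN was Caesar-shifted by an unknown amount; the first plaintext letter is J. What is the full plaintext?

From the crib: E(4)−J(9)=-5≡21, so the shift is 21.
Subtract 21 from each ciphertext letter:
E(4): 4−21=-17≡9 → J
C(2): 2−21=-19≡7 → H
Q(16): 16−21=-5≡21 → V
P(15): 15−21=-6≡20 → U
D(3): 3−21=-18≡8 → I
X(23): 23−21=2 → C
I(8): 8−21=-13≡13 → N
E(4): 4−21=-17≡9 → J
A(0): 0−21=-21≡5 → F
E(4): 4−21=-17≡9 → J
Z(25): 25−21=4 → E
O(14): 14−21=-7≡19 → T
V(21): 21−21=0 → A
N(13): 13−21=-8≡18 → S

JHVUICNJFJETAS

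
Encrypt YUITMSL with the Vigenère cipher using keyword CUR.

AOZVGJN

Repeat the key across the message: CURCURC
Y(24)+C(2): 26≡0 → A
U(20)+U(20): 40≡14 → O
I(8)+R(17): 25 → Z
T(19)+C(2): 21 → V
M(12)+U(20): 32≡6 → G
S(18)+R(17): 35≡9 → J
L(11)+C(2): 13 → N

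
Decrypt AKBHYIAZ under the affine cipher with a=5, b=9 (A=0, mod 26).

The inverse of 5 mod 26 is 21, since 5·21=105≡1. Apply D(y)=21·(y−9) mod 26:
A(0): 21·(0−9)=-189≡19 → T
K(10): 21·(10−9)=21 → V
B(1): 21·(1−9)=-168≡14 → O
H(7): 21·(7−9)=-42≡10 → K
Y(24): 21·(24−9)=315≡3 → D
I(8): 21·(8−9)=-21≡5 → F
A(0): 21·(0−9)=-189≡19 → T
Z(25): 21·(25−9)=336≡24 → Y

TVOKDFTY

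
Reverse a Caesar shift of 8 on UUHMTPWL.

U(20): 20−8=12 → M
U(20): 20−8=12 → M
H(7): 7−8=-1≡25 → Z
M(12): 12−8=4 → E
T(19): 19−8=11 → L
P(15): 15−8=7 → H
W(22): 22−8=14 → O
L(11): 11−8=3 → D

MMZELHOD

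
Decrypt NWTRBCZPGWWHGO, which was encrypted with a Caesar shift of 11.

N(13): 13−11=2 → C
W(22): 22−11=11 → L
T(19): 19−11=8 → I
R(17): 17−11=6 → G
B(1): 1−11=-10≡16 → Q
C(2): 2−11=-9≡17 → R
Z(25): 25−11=14 → O
P(15): 15−11=4 → E
G(6): 6−11=-5≡21 → V
W(22): 22−11=11 → L
W(22): 22−11=11 → L
H(7): 7−11=-4≡22 → W
G(6): 6−11=-5≡21 → V
O(14): 14−11=3 → D

CLIGQROEVLLWVD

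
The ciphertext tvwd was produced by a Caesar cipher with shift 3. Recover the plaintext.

t(19): 19−3=16 → q
v(21): 21−3=18 → s
w(22): 22−3=19 → t
d(3): 3−3=0 → a

qsta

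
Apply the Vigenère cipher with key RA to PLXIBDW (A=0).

GLOISDN

Repeat the key across the message: RARARAR
P(15)+R(17): 32≡6 → G
L(11)+A(0): 11 → L
X(23)+R(17): 40≡14 → O
I(8)+A(0): 8 → I
B(1)+R(17): 18 → S
D(3)+A(0): 3 → D
W(22)+R(17): 39≡13 → N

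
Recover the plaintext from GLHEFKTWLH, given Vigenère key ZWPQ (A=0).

Repeat the key across the ciphertext: ZWPQZWPQZW
G(6)−Z(25): -19≡7 → H
L(11)−W(22): -11≡15 → P
H(7)−P(15): -8≡18 → S
E(4)−Q(16): -12≡14 → O
F(5)−Z(25): -20≡6 → G
K(10)−W(22): -12≡14 → O
T(19)−P(15): 4 → E
W(22)−Q(16): 6 → G
L(11)−Z(25): -14≡12 → M
H(7)−W(22): -15≡11 → L

HPSOGOEGML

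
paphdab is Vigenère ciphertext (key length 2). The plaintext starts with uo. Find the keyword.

Subtract each crib letter from the matching ciphertext letter (mod 26):
p(15)−u(20)=-5≡21 → v
a(0)−o(14)=-14≡12 → m

vm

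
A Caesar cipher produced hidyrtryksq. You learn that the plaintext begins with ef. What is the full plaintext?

efavoqovhpn

From the crib: h(7)−e(4)=3, so the shift is 3.
Subtract 3 from each ciphertext letter:
h(7): 7−3=4 → e
i(8): 8−3=5 → f
d(3): 3−3=0 → a
y(24): 24−3=21 → v
r(17): 17−3=14 → o
t(19): 19−3=16 → q
r(17): 17−3=14 → o
y(24): 24−3=21 → v
k(10): 10−3=7 → h
s(18): 18−3=15 → p
q(16): 16−3=13 → n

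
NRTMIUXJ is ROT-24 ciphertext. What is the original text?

PTVOKWZL

N(13): 13−24=-11≡15 → P
R(17): 17−24=-7≡19 → T
T(19): 19−24=-5≡21 → V
M(12): 12−24=-12≡14 → O
I(8): 8−24=-16≡10 → K
U(20): 20−24=-4≡22 → W
X(23): 23−24=-1≡25 → Z
J(9): 9−24=-15≡11 → L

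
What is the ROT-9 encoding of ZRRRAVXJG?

IAAAJEGSP

Z(25): 25+9=34≡8 → I
R(17): 17+9=26≡0 → A
R(17): 17+9=26≡0 → A
R(17): 17+9=26≡0 → A
A(0): 0+9=9 → J
V(21): 21+9=30≡4 → E
X(23): 23+9=32≡6 → G
J(9): 9+9=18 → S
G(6): 6+9=15 → P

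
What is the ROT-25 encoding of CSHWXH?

C(2): 2+25=27≡1 → B
S(18): 18+25=43≡17 → R
H(7): 7+25=32≡6 → G
W(22): 22+25=47≡21 → V
X(23): 23+25=48≡22 → W
H(7): 7+25=32≡6 → G

BRGVWG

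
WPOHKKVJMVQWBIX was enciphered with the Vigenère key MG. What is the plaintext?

KJCBYEJDAPEQPCL

Repeat the key across the ciphertext: MGMGMGMGMGMGMGM
W(22)−M(12): 10 → K
P(15)−G(6): 9 → J
O(14)−M(12): 2 → C
H(7)−G(6): 1 → B
K(10)−M(12): -2≡24 → Y
K(10)−G(6): 4 → E
V(21)−M(12): 9 → J
J(9)−G(6): 3 → D
M(12)−M(12): 0 → A
V(21)−G(6): 15 → P
Q(16)−M(12): 4 → E
W(22)−G(6): 16 → Q
B(1)−M(12): -11≡15 → P
I(8)−G(6): 2 → C
X(23)−M(12): 11 → L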